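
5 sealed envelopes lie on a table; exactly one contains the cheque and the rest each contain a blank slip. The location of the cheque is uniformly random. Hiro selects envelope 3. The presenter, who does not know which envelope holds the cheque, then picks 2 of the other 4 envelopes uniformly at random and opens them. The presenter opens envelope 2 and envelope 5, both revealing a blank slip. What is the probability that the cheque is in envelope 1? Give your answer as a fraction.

1/3

Consider each possible location of the cheque in turn.
If it is in any of envelopes 1, 3, and 4 (prior 1/5 each): the presenter picks exactly this set with probability 1/6 regardless, and none is the prize; weight (1/5)·(1/6) = 1/30 each.
If it is in either of envelopes 2 and 5 (prior 1/5 each): that envelope was opened and seen not to hold the prize — ruled out; weight (1/5)·0 = 0 each.
The weights sum to 1/10.
So P(the cheque in envelope 1 | the presenter opened envelope 2 and envelope 5) = (1/30) / (1/10) = 1/3.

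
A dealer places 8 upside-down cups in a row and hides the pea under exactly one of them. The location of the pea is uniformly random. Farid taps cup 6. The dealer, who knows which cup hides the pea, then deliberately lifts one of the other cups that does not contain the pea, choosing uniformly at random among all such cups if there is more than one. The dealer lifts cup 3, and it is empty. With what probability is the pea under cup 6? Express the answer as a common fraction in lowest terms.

Condition on the true location of the pea.
If it is under any of cups 1, 2, 4, 5, 7, and 8 (prior 1/8 each): the dealer has 6 equally likely choices, so probability 1/6; weight (1/8)·(1/6) = 1/48 each.
If it is under cup 3 (prior 1/8): the dealer opened cup 3, so this case is ruled out; weight (1/8)·0 = 0.
If it is under cup 6 (prior 1/8): the dealer has 7 equally likely choices, so probability 1/7; weight (1/8)·(1/7) = 1/56.
The weights sum to 1/7.
So P(the pea under cup 6 | the dealer opened cup 3) = (1/56) / (1/7) = 1/8.

1/8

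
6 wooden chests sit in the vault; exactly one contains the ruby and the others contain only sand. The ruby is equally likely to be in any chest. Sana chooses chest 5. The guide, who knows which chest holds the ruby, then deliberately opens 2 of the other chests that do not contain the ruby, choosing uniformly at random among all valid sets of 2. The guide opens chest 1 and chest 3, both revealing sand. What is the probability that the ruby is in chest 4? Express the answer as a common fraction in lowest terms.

Consider each possible location of the ruby in turn.
If it is in either of chests 1 and 3 (prior 1/6 each): that chest was opened and seen not to hold the prize — ruled out; weight (1/6)·0 = 0 each.
If it is in any of chests 2, 4, and 6 (prior 1/6 each): the guide has 6 equally likely choices, so probability 1/6; weight (1/6)·(1/6) = 1/36 each.
If it is in chest 5 (prior 1/6): the guide has 10 equally likely choices, so probability 1/10; weight (1/6)·(1/10) = 1/60.
The weights sum to 1/10.
So P(the ruby in chest 4 | the guide opened chest 1 and chest 3) = (1/36) / (1/10) = 5/18.

5/18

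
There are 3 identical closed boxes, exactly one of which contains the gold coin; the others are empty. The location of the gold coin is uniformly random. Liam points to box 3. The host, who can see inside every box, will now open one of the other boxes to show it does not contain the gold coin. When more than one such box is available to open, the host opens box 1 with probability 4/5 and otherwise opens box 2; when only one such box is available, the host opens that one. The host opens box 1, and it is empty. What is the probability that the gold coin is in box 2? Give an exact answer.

Condition on the true location of the gold coin.
If it is in box 1 (prior 1/3): the host opened box 1, so this case is ruled out; weight (1/3)·0 = 0.
If it is in box 2 (prior 1/3): only box 1 is available, probability 1; weight (1/3)·1 = 1/3.
If it is in box 3 (prior 1/3): box 1 is available, opened with probability 4/5; weight (1/3)·(4/5) = 4/15.
The weights sum to 3/5.
So P(the gold coin in box 2 | the host opened box 1) = (1/3) / (3/5) = 5/9.

5/9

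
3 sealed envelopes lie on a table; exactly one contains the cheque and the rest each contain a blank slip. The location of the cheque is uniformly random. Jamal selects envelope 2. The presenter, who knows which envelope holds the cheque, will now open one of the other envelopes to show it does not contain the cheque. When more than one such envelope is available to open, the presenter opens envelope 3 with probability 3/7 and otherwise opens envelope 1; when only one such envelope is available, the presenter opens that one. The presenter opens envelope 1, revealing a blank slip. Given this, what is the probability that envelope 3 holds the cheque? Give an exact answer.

7/11

Condition on the true location of the cheque.
If it is in envelope 1 (prior 1/3): the presenter opened envelope 1, so this case is ruled out; weight (1/3)·0 = 0.
If it is in envelope 2 (prior 1/3): envelope 3 is available but not opened, probability 4/7; weight (1/3)·(4/7) = 4/21.
If it is in envelope 3 (prior 1/3): only envelope 1 is available, probability 1; weight (1/3)·1 = 1/3.
The weights sum to 11/21.
So P(the cheque in envelope 3 | the presenter opened envelope 1) = (1/3) / (11/21) = 7/11.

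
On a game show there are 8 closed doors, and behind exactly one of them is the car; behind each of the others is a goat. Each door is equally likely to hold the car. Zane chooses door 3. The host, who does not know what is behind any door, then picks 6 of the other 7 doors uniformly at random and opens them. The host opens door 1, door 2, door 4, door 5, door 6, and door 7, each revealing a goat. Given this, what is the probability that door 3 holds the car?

1/2

Apply Bayes' rule, conditioning on where the car actually is.
If it is behind any of doors 1, 2, 4, 5, 6, and 7 (prior 1/8 each): that door was opened and seen not to hold the prize — ruled out; weight (1/8)·0 = 0 each.
If it is behind either of doors 3 and 8 (prior 1/8 each): the host picks exactly this set with probability 1/7 regardless, and none is the prize; weight (1/8)·(1/7) = 1/56 each.
The weights sum to 1/28.
So P(the car behind door 3 | the host opened door 1, door 2, door 4, door 5, door 6, and door 7) = (1/56) / (1/28) = 1/2.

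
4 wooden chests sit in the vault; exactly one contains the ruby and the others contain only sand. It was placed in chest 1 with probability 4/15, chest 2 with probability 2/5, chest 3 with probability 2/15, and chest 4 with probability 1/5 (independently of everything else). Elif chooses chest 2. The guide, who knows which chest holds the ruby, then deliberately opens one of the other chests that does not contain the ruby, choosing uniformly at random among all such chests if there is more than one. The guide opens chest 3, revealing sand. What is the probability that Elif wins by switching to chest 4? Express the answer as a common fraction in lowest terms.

3/11

Apply Bayes' rule, conditioning on where the ruby actually is.
If it is in chest 1 (prior 4/15): the guide has 2 equally likely choices, so probability 1/2; weight (4/15)·(1/2) = 2/15.
If it is in chest 2 (prior 2/5): the guide has 3 equally likely choices, so probability 1/3; weight (2/5)·(1/3) = 2/15.
If it is in chest 3 (prior 2/15): the guide opened chest 3, so this case is ruled out; weight (2/15)·0 = 0.
If it is in chest 4 (prior 1/5): the guide has 2 equally likely choices, so probability 1/2; weight (1/5)·(1/2) = 1/10.
The weights sum to 11/30.
So P(the ruby in chest 4 | the guide opened chest 3) = (1/10) / (11/30) = 3/11.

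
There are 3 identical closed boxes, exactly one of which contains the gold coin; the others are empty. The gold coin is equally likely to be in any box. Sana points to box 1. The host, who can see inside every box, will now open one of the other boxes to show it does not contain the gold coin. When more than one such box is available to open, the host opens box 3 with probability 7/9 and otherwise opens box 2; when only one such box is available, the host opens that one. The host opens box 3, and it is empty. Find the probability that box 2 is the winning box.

Consider each possible location of the gold coin in turn.
If it is in box 1 (prior 1/3): box 3 is available, opened with probability 7/9; weight (1/3)·(7/9) = 7/27.
If it is in box 2 (prior 1/3): only box 3 is available, probability 1; weight (1/3)·1 = 1/3.
If it is in box 3 (prior 1/3): the host opened box 3, so this case is ruled out; weight (1/3)·0 = 0.
The weights sum to 16/27.
So P(the gold coin in box 2 | the host opened box 3) = (1/3) / (16/27) = 9/16.

9/16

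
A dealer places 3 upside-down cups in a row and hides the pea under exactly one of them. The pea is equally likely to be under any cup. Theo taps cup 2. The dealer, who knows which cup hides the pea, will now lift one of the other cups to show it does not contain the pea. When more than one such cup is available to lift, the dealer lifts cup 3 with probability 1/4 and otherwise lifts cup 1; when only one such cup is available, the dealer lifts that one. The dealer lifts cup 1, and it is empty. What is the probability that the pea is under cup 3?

4/7

Consider each possible location of the pea in turn.
If it is under cup 1 (prior 1/3): the dealer opened cup 1, so this case is ruled out; weight (1/3)·0 = 0.
If it is under cup 2 (prior 1/3): cup 3 is available but not opened, probability 3/4; weight (1/3)·(3/4) = 1/4.
If it is under cup 3 (prior 1/3): only cup 1 is available, probability 1; weight (1/3)·1 = 1/3.
The weights sum to 7/12.
So P(the pea under cup 3 | the dealer opened cup 1) = (1/3) / (7/12) = 4/7.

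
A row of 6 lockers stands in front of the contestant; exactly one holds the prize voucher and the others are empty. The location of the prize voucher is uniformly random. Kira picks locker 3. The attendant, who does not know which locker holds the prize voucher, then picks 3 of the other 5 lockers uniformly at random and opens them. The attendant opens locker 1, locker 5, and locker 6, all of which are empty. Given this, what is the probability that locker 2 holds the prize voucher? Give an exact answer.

Apply Bayes' rule, conditioning on where the prize voucher actually is.
If it is in any of lockers 1, 5, and 6 (prior 1/6 each): that locker was opened and seen not to hold the prize — ruled out; weight (1/6)·0 = 0 each.
If it is in any of lockers 2, 3, and 4 (prior 1/6 each): the attendant picks exactly this set with probability 1/10 regardless, and none is the prize; weight (1/6)·(1/10) = 1/60 each.
The weights sum to 1/20.
So P(the prize voucher in locker 2 | the attendant opened locker 1, locker 5, and locker 6) = (1/60) / (1/20) = 1/3.

1/3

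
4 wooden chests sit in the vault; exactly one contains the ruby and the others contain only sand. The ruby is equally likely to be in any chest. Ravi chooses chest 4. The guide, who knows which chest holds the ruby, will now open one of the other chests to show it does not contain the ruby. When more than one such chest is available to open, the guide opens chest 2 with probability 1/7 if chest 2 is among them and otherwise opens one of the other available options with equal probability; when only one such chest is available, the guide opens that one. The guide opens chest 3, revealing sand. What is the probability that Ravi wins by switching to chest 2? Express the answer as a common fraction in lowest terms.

Consider each possible location of the ruby in turn.
If it is in chest 1 (prior 1/4): chest 2 is available but not opened, probability 6/7; weight (1/4)·(6/7) = 3/14.
If it is in chest 2 (prior 1/4): chest 2 holds the prize so is unavailable; the guide chooses uniformly among the 2 others, probability 1/2; weight (1/4)·(1/2) = 1/8.
If it is in chest 3 (prior 1/4): the guide opened chest 3, so this case is ruled out; weight (1/4)·0 = 0.
If it is in chest 4 (prior 1/4): chest 2 is available but not opened; chest 3 gets probability (1 − 1/7)/2 = 3/7; weight (1/4)·(3/7) = 3/28.
The weights sum to 25/56.
So P(the ruby in chest 2 | the guide opened chest 3) = (1/8) / (25/56) = 7/25.

7/25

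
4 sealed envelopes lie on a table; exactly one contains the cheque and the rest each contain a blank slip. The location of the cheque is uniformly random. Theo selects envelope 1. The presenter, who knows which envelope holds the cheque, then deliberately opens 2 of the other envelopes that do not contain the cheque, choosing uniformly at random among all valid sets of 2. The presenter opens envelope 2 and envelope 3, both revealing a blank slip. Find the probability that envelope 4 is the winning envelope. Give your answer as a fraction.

3/4

Condition on the true location of the cheque.
If it is in envelope 1 (prior 1/4): the presenter has 3 equally likely choices, so probability 1/3; weight (1/4)·(1/3) = 1/12.
If it is in either of envelopes 2 and 3 (prior 1/4 each): that envelope was opened and seen not to hold the prize — ruled out; weight (1/4)·0 = 0 each.
If it is in envelope 4 (prior 1/4): the presenter has no choice, probability 1; weight (1/4)·1 = 1/4.
The weights sum to 1/3.
So P(the cheque in envelope 4 | the presenter opened envelope 2 and envelope 3) = (1/4) / (1/3) = 3/4.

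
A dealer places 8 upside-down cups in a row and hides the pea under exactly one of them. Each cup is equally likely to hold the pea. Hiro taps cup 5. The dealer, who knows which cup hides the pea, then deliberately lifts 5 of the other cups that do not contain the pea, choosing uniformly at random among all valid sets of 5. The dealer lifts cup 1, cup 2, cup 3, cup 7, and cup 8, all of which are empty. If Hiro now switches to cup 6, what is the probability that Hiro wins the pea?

Consider each possible location of the pea in turn.
If it is under any of cups 1, 2, 3, 7, and 8 (prior 1/8 each): that cup was opened and seen not to hold the prize — ruled out; weight (1/8)·0 = 0 each.
If it is under either of cups 4 and 6 (prior 1/8 each): the dealer has 6 equally likely choices, so probability 1/6; weight (1/8)·(1/6) = 1/48 each.
If it is under cup 5 (prior 1/8): the dealer has 21 equally likely choices, so probability 1/21; weight (1/8)·(1/21) = 1/168.
The weights sum to 1/21.
So P(the pea under cup 6 | the dealer opened cup 1, cup 2, cup 3, cup 7, and cup 8) = (1/48) / (1/21) = 7/16.

7/16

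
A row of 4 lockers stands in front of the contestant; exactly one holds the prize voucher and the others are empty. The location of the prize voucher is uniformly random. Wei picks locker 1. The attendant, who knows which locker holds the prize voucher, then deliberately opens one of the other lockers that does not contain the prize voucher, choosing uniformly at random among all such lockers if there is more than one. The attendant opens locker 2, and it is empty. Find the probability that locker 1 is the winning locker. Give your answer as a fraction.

Consider each possible location of the prize voucher in turn.
If it is in locker 1 (prior 1/4): the attendant has 3 equally likely choices, so probability 1/3; weight (1/4)·(1/3) = 1/12.
If it is in locker 2 (prior 1/4): the attendant opened locker 2, so this case is ruled out; weight (1/4)·0 = 0.
If it is in either of lockers 3 and 4 (prior 1/4 each): the attendant has 2 equally likely choices, so probability 1/2; weight (1/4)·(1/2) = 1/8 each.
The weights sum to 1/3.
So P(the prize voucher in locker 1 | the attendant opened locker 2) = (1/12) / (1/3) = 1/4.

1/4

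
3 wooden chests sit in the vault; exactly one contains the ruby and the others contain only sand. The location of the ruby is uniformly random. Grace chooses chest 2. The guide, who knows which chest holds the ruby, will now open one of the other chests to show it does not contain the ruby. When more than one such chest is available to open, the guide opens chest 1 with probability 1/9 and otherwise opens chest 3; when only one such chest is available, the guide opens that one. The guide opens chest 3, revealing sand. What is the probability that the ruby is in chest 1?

Apply Bayes' rule, conditioning on where the ruby actually is.
If it is in chest 1 (prior 1/3): only chest 3 is available, probability 1; weight (1/3)·1 = 1/3.
If it is in chest 2 (prior 1/3): chest 1 is available but not opened, probability 8/9; weight (1/3)·(8/9) = 8/27.
If it is in chest 3 (prior 1/3): the guide opened chest 3, so this case is ruled out; weight (1/3)·0 = 0.
The weights sum to 17/27.
So P(the ruby in chest 1 | the guide opened chest 3) = (1/3) / (17/27) = 9/17.

9/17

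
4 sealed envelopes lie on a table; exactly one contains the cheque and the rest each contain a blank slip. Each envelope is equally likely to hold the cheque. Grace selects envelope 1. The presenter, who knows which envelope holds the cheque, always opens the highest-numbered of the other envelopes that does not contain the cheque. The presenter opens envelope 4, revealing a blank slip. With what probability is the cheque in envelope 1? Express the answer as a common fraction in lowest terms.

1/3

Apply Bayes' rule, conditioning on where the cheque actually is.
If it is in any of envelopes 1, 2, and 3 (prior 1/4 each): envelope 4 is the highest-numbered option available, probability 1; weight (1/4)·1 = 1/4 each.
If it is in envelope 4 (prior 1/4): the presenter opened envelope 4, so this case is ruled out; weight (1/4)·0 = 0.
The weights sum to 3/4.
So P(the cheque in envelope 1 | the presenter opened envelope 4) = (1/4) / (3/4) = 1/3.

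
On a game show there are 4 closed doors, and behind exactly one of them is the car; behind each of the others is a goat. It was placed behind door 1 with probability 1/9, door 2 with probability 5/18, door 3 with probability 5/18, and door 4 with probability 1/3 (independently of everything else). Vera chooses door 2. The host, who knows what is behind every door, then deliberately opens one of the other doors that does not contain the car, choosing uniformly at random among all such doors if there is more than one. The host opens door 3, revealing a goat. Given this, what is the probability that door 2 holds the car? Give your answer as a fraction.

Condition on the true location of the car.
If it is behind door 1 (prior 1/9): the host has 2 equally likely choices, so probability 1/2; weight (1/9)·(1/2) = 1/18.
If it is behind door 2 (prior 5/18): the host has 3 equally likely choices, so probability 1/3; weight (5/18)·(1/3) = 5/54.
If it is behind door 3 (prior 5/18): the host opened door 3, so this case is ruled out; weight (5/18)·0 = 0.
If it is behind door 4 (prior 1/3): the host has 2 equally likely choices, so probability 1/2; weight (1/3)·(1/2) = 1/6.
The weights sum to 17/54.
So P(the car behind door 2 | the host opened door 3) = (5/54) / (17/54) = 5/17.

5/17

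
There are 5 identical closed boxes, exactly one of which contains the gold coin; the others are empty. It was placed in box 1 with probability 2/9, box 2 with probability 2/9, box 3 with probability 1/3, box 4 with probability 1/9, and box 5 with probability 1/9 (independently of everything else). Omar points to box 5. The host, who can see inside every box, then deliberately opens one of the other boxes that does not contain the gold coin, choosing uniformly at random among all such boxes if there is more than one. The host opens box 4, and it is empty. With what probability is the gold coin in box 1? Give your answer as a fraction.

8/31

Apply Bayes' rule, conditioning on where the gold coin actually is.
If it is in either of boxes 1 and 2 (prior 2/9 each): the host has 3 equally likely choices, so probability 1/3; weight (2/9)·(1/3) = 2/27 each.
If it is in box 3 (prior 1/3): the host has 3 equally likely choices, so probability 1/3; weight (1/3)·(1/3) = 1/9.
If it is in box 4 (prior 1/9): the host opened box 4, so this case is ruled out; weight (1/9)·0 = 0.
If it is in box 5 (prior 1/9): the host has 4 equally likely choices, so probability 1/4; weight (1/9)·(1/4) = 1/36.
The weights sum to 31/108.
So P(the gold coin in box 1 | the host opened box 4) = (2/27) / (31/108) = 8/31.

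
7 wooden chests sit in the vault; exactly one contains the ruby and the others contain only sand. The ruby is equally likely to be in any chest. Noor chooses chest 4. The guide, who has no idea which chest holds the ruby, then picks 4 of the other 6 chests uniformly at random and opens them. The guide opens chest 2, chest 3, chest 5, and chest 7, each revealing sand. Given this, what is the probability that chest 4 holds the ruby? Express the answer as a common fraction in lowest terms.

1/3

Condition on the true location of the ruby.
If it is in any of chests 1, 4, and 6 (prior 1/7 each): the guide picks exactly this set with probability 1/15 regardless, and none is the prize; weight (1/7)·(1/15) = 1/105 each.
If it is in any of chests 2, 3, 5, and 7 (prior 1/7 each): that chest was opened and seen not to hold the prize — ruled out; weight (1/7)·0 = 0 each.
The weights sum to 1/35.
So P(the ruby in chest 4 | the guide opened chest 2, chest 3, chest 5, and chest 7) = (1/105) / (1/35) = 1/3.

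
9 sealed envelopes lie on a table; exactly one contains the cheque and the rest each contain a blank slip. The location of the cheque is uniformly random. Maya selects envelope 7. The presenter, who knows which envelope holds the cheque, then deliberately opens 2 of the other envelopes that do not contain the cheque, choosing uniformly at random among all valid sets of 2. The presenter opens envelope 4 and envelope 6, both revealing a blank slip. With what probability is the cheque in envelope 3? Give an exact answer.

Apply Bayes' rule, conditioning on where the cheque actually is.
If it is in any of envelopes 1, 2, 3, 5, 8, and 9 (prior 1/9 each): the presenter has 21 equally likely choices, so probability 1/21; weight (1/9)·(1/21) = 1/189 each.
If it is in either of envelopes 4 and 6 (prior 1/9 each): that envelope was opened and seen not to hold the prize — ruled out; weight (1/9)·0 = 0 each.
If it is in envelope 7 (prior 1/9): the presenter has 28 equally likely choices, so probability 1/28; weight (1/9)·(1/28) = 1/252.
The weights sum to 1/28.
So P(the cheque in envelope 3 | the presenter opened envelope 4 and envelope 6) = (1/189) / (1/28) = 4/27.

4/27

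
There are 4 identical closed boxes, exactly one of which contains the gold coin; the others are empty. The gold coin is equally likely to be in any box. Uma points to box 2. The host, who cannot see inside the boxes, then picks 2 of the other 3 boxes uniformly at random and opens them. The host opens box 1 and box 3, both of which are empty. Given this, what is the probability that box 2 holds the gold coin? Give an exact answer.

1/2

Condition on the true location of the gold coin.
If it is in either of boxes 1 and 3 (prior 1/4 each): that box was opened and seen not to hold the prize — ruled out; weight (1/4)·0 = 0 each.
If it is in either of boxes 2 and 4 (prior 1/4 each): the host picks exactly this set with probability 1/3 regardless, and none is the prize; weight (1/4)·(1/3) = 1/12 each.
The weights sum to 1/6.
So P(the gold coin in box 2 | the host opened box 1 and box 3) = (1/12) / (1/6) = 1/2.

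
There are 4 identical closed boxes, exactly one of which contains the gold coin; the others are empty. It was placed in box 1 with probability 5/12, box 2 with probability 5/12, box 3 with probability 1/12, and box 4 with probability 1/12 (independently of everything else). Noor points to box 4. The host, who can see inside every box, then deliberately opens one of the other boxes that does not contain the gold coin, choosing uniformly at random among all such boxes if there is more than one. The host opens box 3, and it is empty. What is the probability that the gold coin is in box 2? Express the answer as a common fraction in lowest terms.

15/32

Consider each possible location of the gold coin in turn.
If it is in either of boxes 1 and 2 (prior 5/12 each): the host has 2 equally likely choices, so probability 1/2; weight (5/12)·(1/2) = 5/24 each.
If it is in box 3 (prior 1/12): the host opened box 3, so this case is ruled out; weight (1/12)·0 = 0.
If it is in box 4 (prior 1/12): the host has 3 equally likely choices, so probability 1/3; weight (1/12)·(1/3) = 1/36.
The weights sum to 4/9.
So P(the gold coin in box 2 | the host opened box 3) = (5/24) / (4/9) = 15/32.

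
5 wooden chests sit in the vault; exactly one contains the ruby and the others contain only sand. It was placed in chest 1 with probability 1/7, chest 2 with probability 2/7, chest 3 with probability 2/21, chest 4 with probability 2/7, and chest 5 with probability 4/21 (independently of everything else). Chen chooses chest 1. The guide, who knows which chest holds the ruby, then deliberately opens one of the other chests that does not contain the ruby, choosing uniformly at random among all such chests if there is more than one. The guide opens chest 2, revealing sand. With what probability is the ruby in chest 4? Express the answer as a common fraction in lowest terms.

8/19

Consider each possible location of the ruby in turn.
If it is in chest 1 (prior 1/7): the guide has 4 equally likely choices, so probability 1/4; weight (1/7)·(1/4) = 1/28.
If it is in chest 2 (prior 2/7): the guide opened chest 2, so this case is ruled out; weight (2/7)·0 = 0.
If it is in chest 3 (prior 2/21): the guide has 3 equally likely choices, so probability 1/3; weight (2/21)·(1/3) = 2/63.
If it is in chest 4 (prior 2/7): the guide has 3 equally likely choices, so probability 1/3; weight (2/7)·(1/3) = 2/21.
If it is in chest 5 (prior 4/21): the guide has 3 equally likely choices, so probability 1/3; weight (4/21)·(1/3) = 4/63.
The weights sum to 19/84.
So P(the ruby in chest 4 | the guide opened chest 2) = (2/21) / (19/84) = 8/19.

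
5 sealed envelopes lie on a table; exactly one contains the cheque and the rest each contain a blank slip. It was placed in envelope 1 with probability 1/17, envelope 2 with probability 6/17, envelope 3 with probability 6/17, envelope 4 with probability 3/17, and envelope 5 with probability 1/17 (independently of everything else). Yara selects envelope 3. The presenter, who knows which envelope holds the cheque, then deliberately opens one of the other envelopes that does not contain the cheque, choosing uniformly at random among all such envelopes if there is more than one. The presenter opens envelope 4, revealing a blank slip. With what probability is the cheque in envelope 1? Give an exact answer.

2/25

Apply Bayes' rule, conditioning on where the cheque actually is.
If it is in either of envelopes 1 and 5 (prior 1/17 each): the presenter has 3 equally likely choices, so probability 1/3; weight (1/17)·(1/3) = 1/51 each.
If it is in envelope 2 (prior 6/17): the presenter has 3 equally likely choices, so probability 1/3; weight (6/17)·(1/3) = 2/17.
If it is in envelope 3 (prior 6/17): the presenter has 4 equally likely choices, so probability 1/4; weight (6/17)·(1/4) = 3/34.
If it is in envelope 4 (prior 3/17): the presenter opened envelope 4, so this case is ruled out; weight (3/17)·0 = 0.
The weights sum to 25/102.
So P(the cheque in envelope 1 | the presenter opened envelope 4) = (1/51) / (25/102) = 2/25.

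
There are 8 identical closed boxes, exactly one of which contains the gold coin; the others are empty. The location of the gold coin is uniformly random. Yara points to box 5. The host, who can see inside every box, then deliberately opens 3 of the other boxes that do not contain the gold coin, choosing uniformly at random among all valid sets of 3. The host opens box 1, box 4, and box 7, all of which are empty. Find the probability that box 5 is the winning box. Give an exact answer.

1/8

Consider each possible location of the gold coin in turn.
If it is in any of boxes 1, 4, and 7 (prior 1/8 each): that box was opened and seen not to hold the prize — ruled out; weight (1/8)·0 = 0 each.
If it is in any of boxes 2, 3, 6, and 8 (prior 1/8 each): the host has 20 equally likely choices, so probability 1/20; weight (1/8)·(1/20) = 1/160 each.
If it is in box 5 (prior 1/8): the host has 35 equally likely choices, so probability 1/35; weight (1/8)·(1/35) = 1/280.
The weights sum to 1/35.
So P(the gold coin in box 5 | the host opened box 1, box 4, and box 7) = (1/280) / (1/35) = 1/8.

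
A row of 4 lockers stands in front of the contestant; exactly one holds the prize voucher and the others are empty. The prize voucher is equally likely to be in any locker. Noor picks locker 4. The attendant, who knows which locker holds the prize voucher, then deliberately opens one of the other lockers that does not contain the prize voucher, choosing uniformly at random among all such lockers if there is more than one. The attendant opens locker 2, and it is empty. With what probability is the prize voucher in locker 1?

3/8

Apply Bayes' rule, conditioning on where the prize voucher actually is.
If it is in either of lockers 1 and 3 (prior 1/4 each): the attendant has 2 equally likely choices, so probability 1/2; weight (1/4)·(1/2) = 1/8 each.
If it is in locker 2 (prior 1/4): the attendant opened locker 2, so this case is ruled out; weight (1/4)·0 = 0.
If it is in locker 4 (prior 1/4): the attendant has 3 equally likely choices, so probability 1/3; weight (1/4)·(1/3) = 1/12.
The weights sum to 1/3.
So P(the prize voucher in locker 1 | the attendant opened locker 2) = (1/8) / (1/3) = 3/8.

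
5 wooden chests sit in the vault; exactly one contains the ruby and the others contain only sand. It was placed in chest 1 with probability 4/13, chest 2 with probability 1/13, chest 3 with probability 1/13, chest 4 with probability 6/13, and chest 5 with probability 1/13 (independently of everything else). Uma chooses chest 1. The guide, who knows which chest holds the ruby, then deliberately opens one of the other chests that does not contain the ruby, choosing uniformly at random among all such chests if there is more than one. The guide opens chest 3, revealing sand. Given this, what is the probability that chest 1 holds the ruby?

Consider each possible location of the ruby in turn.
If it is in chest 1 (prior 4/13): the guide has 4 equally likely choices, so probability 1/4; weight (4/13)·(1/4) = 1/13.
If it is in either of chests 2 and 5 (prior 1/13 each): the guide has 3 equally likely choices, so probability 1/3; weight (1/13)·(1/3) = 1/39 each.
If it is in chest 3 (prior 1/13): the guide opened chest 3, so this case is ruled out; weight (1/13)·0 = 0.
If it is in chest 4 (prior 6/13): the guide has 3 equally likely choices, so probability 1/3; weight (6/13)·(1/3) = 2/13.
The weights sum to 11/39.
So P(the ruby in chest 1 | the guide opened chest 3) = (1/13) / (11/39) = 3/11.

3/11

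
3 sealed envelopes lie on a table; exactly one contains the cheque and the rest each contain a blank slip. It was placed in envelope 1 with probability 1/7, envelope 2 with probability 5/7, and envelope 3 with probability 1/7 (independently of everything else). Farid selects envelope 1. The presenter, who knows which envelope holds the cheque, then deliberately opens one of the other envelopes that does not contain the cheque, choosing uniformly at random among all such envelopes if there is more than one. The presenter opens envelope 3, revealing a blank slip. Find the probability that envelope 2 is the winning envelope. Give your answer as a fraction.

Condition on the true location of the cheque.
If it is in envelope 1 (prior 1/7): the presenter has 2 equally likely choices, so probability 1/2; weight (1/7)·(1/2) = 1/14.
If it is in envelope 2 (prior 5/7): the presenter has no choice, probability 1; weight (5/7)·1 = 5/7.
If it is in envelope 3 (prior 1/7): the presenter opened envelope 3, so this case is ruled out; weight (1/7)·0 = 0.
The weights sum to 11/14.
So P(the cheque in envelope 2 | the presenter opened envelope 3) = (5/7) / (11/14) = 10/11.

10/11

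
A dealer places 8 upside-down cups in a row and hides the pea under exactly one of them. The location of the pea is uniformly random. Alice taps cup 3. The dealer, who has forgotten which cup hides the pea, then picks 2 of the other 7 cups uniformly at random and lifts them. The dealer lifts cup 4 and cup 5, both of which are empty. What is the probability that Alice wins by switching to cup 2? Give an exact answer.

Because the dealer chose which cups to lift without knowing where the pea is, the choice is independent of the prize location. Learning that none of the 2 opened cups holds the pea simply rules out those 2 locations and leaves the remaining 6 cups still equally likely by symmetry.
So P(the pea under cup 2) = 1/6.

1/6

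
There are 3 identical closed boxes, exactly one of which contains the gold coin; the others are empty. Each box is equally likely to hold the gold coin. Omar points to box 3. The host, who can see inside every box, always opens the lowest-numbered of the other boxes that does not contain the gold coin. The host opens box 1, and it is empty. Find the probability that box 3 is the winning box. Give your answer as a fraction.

1/2

Consider each possible location of the gold coin in turn.
If it is in box 1 (prior 1/3): the host opened box 1, so this case is ruled out; weight (1/3)·0 = 0.
If it is in either of boxes 2 and 3 (prior 1/3 each): box 1 is the lowest-numbered option available, probability 1; weight (1/3)·1 = 1/3 each.
The weights sum to 2/3.
So P(the gold coin in box 3 | the host opened box 1) = (1/3) / (2/3) = 1/2.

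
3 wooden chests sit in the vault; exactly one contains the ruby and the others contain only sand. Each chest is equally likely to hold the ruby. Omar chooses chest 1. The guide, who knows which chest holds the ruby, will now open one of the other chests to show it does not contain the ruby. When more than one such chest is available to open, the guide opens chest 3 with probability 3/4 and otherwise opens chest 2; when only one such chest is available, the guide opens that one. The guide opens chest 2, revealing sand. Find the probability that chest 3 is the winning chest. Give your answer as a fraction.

4/5

Condition on the true location of the ruby.
If it is in chest 1 (prior 1/3): chest 3 is available but not opened, probability 1/4; weight (1/3)·(1/4) = 1/12.
If it is in chest 2 (prior 1/3): the guide opened chest 2, so this case is ruled out; weight (1/3)·0 = 0.
If it is in chest 3 (prior 1/3): only chest 2 is available, probability 1; weight (1/3)·1 = 1/3.
The weights sum to 5/12.
So P(the ruby in chest 3 | the guide opened chest 2) = (1/3) / (5/12) = 4/5.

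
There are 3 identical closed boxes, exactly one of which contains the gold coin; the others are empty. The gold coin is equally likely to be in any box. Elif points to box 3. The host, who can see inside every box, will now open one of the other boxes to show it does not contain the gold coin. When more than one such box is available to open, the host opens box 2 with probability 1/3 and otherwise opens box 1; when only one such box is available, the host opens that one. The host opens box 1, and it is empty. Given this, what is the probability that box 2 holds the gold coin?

Apply Bayes' rule, conditioning on where the gold coin actually is.
If it is in box 1 (prior 1/3): the host opened box 1, so this case is ruled out; weight (1/3)·0 = 0.
If it is in box 2 (prior 1/3): only box 1 is available, probability 1; weight (1/3)·1 = 1/3.
If it is in box 3 (prior 1/3): box 2 is available but not opened, probability 2/3; weight (1/3)·(2/3) = 2/9.
The weights sum to 5/9.
So P(the gold coin in box 2 | the host opened box 1) = (1/3) / (5/9) = 3/5.

3/5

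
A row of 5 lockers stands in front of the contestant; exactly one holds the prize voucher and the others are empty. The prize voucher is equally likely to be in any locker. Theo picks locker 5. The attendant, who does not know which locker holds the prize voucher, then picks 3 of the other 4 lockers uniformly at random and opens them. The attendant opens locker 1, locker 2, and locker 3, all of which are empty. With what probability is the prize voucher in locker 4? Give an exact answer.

Consider each possible location of the prize voucher in turn.
If it is in any of lockers 1, 2, and 3 (prior 1/5 each): that locker was opened and seen not to hold the prize — ruled out; weight (1/5)·0 = 0 each.
If it is in either of lockers 4 and 5 (prior 1/5 each): the attendant picks exactly this set with probability 1/4 regardless, and none is the prize; weight (1/5)·(1/4) = 1/20 each.
The weights sum to 1/10.
So P(the prize voucher in locker 4 | the attendant opened locker 1, locker 2, and locker 3) = (1/20) / (1/10) = 1/2.

1/2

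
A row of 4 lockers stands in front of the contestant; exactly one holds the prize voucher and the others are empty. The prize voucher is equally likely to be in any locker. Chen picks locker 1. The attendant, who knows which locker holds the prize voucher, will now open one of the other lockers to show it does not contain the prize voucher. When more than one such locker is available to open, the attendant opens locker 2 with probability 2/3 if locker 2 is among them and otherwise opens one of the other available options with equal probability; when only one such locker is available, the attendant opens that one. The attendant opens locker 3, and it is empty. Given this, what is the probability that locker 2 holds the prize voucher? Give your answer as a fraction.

Consider each possible location of the prize voucher in turn.
If it is in locker 1 (prior 1/4): locker 2 is available but not opened; locker 3 gets probability (1 − 2/3)/2 = 1/6; weight (1/4)·(1/6) = 1/24.
If it is in locker 2 (prior 1/4): locker 2 holds the prize so is unavailable; the attendant chooses uniformly among the 2 others, probability 1/2; weight (1/4)·(1/2) = 1/8.
If it is in locker 3 (prior 1/4): the attendant opened locker 3, so this case is ruled out; weight (1/4)·0 = 0.
If it is in locker 4 (prior 1/4): locker 2 is available but not opened, probability 1/3; weight (1/4)·(1/3) = 1/12.
The weights sum to 1/4.
So P(the prize voucher in locker 2 | the attendant opened locker 3) = (1/8) / (1/4) = 1/2.

1/2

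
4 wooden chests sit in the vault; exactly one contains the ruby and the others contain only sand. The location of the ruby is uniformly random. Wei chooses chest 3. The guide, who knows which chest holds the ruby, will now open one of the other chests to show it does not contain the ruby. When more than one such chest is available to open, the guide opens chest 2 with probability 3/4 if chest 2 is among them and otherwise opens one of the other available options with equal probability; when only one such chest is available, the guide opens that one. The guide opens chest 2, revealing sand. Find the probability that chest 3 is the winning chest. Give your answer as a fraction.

1/3

Condition on the true location of the ruby.
If it is in any of chests 1, 3, and 4 (prior 1/4 each): chest 2 is available, opened with probability 3/4; weight (1/4)·(3/4) = 3/16 each.
If it is in chest 2 (prior 1/4): the guide opened chest 2, so this case is ruled out; weight (1/4)·0 = 0.
The weights sum to 9/16.
So P(the ruby in chest 3 | the guide opened chest 2) = (3/16) / (9/16) = 1/3.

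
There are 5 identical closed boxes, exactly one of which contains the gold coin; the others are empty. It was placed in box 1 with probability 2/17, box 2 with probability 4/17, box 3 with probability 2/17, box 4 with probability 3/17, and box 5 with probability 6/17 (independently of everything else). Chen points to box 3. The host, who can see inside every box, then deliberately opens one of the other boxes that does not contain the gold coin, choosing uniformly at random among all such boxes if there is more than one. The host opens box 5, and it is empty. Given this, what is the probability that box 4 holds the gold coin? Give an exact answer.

Consider each possible location of the gold coin in turn.
If it is in box 1 (prior 2/17): the host has 3 equally likely choices, so probability 1/3; weight (2/17)·(1/3) = 2/51.
If it is in box 2 (prior 4/17): the host has 3 equally likely choices, so probability 1/3; weight (4/17)·(1/3) = 4/51.
If it is in box 3 (prior 2/17): the host has 4 equally likely choices, so probability 1/4; weight (2/17)·(1/4) = 1/34.
If it is in box 4 (prior 3/17): the host has 3 equally likely choices, so probability 1/3; weight (3/17)·(1/3) = 1/17.
If it is in box 5 (prior 6/17): the host opened box 5, so this case is ruled out; weight (6/17)·0 = 0.
The weights sum to 7/34.
So P(the gold coin in box 4 | the host opened box 5) = (1/17) / (7/34) = 2/7.

2/7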